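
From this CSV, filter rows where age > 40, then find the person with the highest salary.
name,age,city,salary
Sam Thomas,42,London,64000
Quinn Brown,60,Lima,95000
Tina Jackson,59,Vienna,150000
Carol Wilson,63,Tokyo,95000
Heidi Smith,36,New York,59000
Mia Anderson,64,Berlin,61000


Filter: age > 40
Sort by: salary (descending)

Filtered records (5):
  Tina Jackson, age 59, salary $150000
  Quinn Brown, age 60, salary $95000
  Carol Wilson, age 63, salary $95000
  Sam Thomas, age 42, salary $64000
  Mia Anderson, age 64, salary $61000

Highest salary: Tina Jackson ($150000)

Tina Jackson


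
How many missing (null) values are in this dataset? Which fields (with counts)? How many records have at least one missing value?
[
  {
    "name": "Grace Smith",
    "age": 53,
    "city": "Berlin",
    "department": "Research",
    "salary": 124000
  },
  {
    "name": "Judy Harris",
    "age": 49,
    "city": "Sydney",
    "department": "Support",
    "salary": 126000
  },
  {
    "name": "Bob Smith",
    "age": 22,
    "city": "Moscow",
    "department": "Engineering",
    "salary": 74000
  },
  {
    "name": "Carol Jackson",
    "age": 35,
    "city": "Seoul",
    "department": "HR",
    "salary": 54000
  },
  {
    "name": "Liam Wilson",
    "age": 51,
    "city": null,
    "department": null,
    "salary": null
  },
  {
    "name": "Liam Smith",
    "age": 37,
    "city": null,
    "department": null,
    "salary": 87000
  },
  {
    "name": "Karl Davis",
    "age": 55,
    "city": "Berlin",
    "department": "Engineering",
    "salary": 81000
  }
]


Checking for missing (null) values in 7 records:

  Grace Smith: complete
  Judy Harris: complete
  Bob Smith: complete
  Carol Jackson: complete
  Liam Wilson: city, department, salary
  Liam Smith: city, department
  Karl Davis: complete

Per field:
  name: 0 missing
  age: 0 missing
  city: 2 missing
  department: 2 missing
  salary: 1 missing

Total missing values: 5
Records with any missing: 2

5 missing values (city: 2, department: 2, salary: 1); 2 incomplete records


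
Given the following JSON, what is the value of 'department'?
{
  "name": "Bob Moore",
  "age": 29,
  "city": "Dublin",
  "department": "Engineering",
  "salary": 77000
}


Looking up field 'department'
Value: Engineering

Engineering


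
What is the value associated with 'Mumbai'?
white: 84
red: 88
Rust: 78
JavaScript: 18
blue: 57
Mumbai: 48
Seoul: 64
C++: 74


Looking up key 'Mumbai'
Value: 48

48


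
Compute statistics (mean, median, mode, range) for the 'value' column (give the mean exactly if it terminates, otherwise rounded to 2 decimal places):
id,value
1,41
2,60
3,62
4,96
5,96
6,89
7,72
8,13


Data: [41, 60, 62, 96, 96, 89, 72, 13]
Count: 8
Sum: 529
Mean: 529/8 = 66.125
Sorted: [13, 41, 60, 62, 72, 89, 96, 96]
Median: 67.0
Mode: 96 (2 times)
Range: 96 - 13 = 83
Min: 13, Max: 96

mean=66.125, median=67.0, mode=96, range=83


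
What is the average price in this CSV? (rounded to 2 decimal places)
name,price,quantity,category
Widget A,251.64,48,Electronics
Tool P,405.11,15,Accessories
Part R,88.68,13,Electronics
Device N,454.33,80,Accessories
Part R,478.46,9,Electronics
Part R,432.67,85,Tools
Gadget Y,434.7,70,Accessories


Computing average price:
Values: [251.64, 405.11, 88.68, 454.33, 478.46, 432.67, 434.7]
Sum = 2545.59
Count = 7
Average = 2545.59/7 ≈ 363.66 (rounded to 2 decimal places)

363.66


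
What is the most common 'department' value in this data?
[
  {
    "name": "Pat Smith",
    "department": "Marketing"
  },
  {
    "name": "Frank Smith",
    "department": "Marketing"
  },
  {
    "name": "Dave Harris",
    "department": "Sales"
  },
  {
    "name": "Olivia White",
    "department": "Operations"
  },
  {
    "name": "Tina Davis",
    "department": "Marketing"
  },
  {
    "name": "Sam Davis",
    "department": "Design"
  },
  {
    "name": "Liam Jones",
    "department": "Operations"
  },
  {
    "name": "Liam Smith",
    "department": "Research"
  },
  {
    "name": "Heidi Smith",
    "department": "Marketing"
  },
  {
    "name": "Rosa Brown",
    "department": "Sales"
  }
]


Counting 'department' values across 10 records:

  Marketing: 4 ####
  Sales: 2 ##
  Operations: 2 ##
  Design: 1 #
  Research: 1 #

Most common: Marketing (4 times)

Marketing (4 times)


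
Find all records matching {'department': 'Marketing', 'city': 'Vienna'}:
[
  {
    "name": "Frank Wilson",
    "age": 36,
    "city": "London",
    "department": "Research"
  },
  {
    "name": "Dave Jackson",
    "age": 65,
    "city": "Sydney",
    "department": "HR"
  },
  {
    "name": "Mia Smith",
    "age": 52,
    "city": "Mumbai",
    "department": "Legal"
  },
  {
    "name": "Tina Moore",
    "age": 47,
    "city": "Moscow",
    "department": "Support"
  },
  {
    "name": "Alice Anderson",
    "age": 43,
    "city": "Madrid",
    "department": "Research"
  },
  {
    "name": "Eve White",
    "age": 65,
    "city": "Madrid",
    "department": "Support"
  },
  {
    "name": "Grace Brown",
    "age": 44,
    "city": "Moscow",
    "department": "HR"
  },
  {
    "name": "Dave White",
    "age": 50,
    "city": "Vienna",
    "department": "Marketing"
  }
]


Search criteria: {'department': 'Marketing', 'city': 'Vienna'}

Checking 8 records:
  Frank Wilson: {department: Research, city: London}
  Dave Jackson: {department: HR, city: Sydney}
  Mia Smith: {department: Legal, city: Mumbai}
  Tina Moore: {department: Support, city: Moscow}
  Alice Anderson: {department: Research, city: Madrid}
  Eve White: {department: Support, city: Madrid}
  Grace Brown: {department: HR, city: Moscow}
  Dave White: {department: Marketing, city: Vienna} <-- MATCH

Matches: ["Dave White"]

["Dave White"]


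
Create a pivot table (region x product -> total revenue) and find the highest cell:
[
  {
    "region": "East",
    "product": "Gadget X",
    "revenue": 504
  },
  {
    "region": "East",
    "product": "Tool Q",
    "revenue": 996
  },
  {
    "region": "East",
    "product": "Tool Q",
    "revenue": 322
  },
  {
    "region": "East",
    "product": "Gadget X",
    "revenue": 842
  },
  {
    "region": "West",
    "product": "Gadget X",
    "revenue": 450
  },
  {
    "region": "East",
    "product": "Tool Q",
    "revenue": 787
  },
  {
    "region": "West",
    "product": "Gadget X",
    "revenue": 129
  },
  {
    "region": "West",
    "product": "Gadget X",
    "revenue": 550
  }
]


Pivot: region (rows) x product (columns) -> total revenue

     Gadget X      Tool Q      
East          1346          2105  
West          1129             0  

Highest: East / Tool Q = $2105

East / Tool Q = $2105


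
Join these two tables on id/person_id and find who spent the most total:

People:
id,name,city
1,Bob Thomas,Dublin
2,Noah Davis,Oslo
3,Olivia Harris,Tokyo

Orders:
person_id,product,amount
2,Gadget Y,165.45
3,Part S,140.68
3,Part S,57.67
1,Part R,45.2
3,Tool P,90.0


Join on: people.id = orders.person_id

Joined rows:
  Noah Davis (Oslo) bought Gadget Y for $165.45
  Olivia Harris (Tokyo) bought Part S for $140.68
  Olivia Harris (Tokyo) bought Part S for $57.67
  Bob Thomas (Dublin) bought Part R for $45.2
  Olivia Harris (Tokyo) bought Tool P for $90.0

Total per person:
  Olivia Harris: $288.35
  Noah Davis: $165.45
  Bob Thomas: $45.20

Top spender: Olivia Harris ($288.35)

Olivia Harris ($288.35)


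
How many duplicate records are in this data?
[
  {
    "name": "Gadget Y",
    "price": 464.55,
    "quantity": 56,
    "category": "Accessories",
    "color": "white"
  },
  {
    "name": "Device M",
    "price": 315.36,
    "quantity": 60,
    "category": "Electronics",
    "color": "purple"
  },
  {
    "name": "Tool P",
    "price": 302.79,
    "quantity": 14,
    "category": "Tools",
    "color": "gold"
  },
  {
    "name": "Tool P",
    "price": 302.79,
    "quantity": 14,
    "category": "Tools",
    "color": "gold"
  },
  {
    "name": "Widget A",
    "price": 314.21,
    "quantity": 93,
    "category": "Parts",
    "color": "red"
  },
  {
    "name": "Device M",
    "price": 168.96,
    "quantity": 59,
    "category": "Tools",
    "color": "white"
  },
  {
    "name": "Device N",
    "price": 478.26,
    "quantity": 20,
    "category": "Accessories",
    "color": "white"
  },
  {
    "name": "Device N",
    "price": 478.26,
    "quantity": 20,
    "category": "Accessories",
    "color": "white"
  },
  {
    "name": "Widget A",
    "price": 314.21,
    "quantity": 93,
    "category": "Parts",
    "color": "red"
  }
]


Checking 9 records for duplicates:

  Row 1: Gadget Y ($464.55, qty 56)
  Row 2: Device M ($315.36, qty 60)
  Row 3: Tool P ($302.79, qty 14)
  Row 4: Tool P ($302.79, qty 14) <-- DUPLICATE
  Row 5: Widget A ($314.21, qty 93)
  Row 6: Device M ($168.96, qty 59)
  Row 7: Device N ($478.26, qty 20)
  Row 8: Device N ($478.26, qty 20) <-- DUPLICATE
  Row 9: Widget A ($314.21, qty 93) <-- DUPLICATE

Duplicates found: 3
Unique records: 6

3 duplicates, 6 unique


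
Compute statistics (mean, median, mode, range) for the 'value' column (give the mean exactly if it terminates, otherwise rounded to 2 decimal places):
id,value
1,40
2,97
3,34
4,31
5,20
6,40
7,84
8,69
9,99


Data: [40, 97, 34, 31, 20, 40, 84, 69, 99]
Count: 9
Sum: 514
Mean: 514/9 ≈ 57.11 (rounded to 2 decimal places)
Sorted: [20, 31, 34, 40, 40, 69, 84, 97, 99]
Median: 40.0
Mode: 40 (2 times)
Range: 99 - 20 = 79
Min: 20, Max: 99

mean≈57.11, median=40.0, mode=40, range=79


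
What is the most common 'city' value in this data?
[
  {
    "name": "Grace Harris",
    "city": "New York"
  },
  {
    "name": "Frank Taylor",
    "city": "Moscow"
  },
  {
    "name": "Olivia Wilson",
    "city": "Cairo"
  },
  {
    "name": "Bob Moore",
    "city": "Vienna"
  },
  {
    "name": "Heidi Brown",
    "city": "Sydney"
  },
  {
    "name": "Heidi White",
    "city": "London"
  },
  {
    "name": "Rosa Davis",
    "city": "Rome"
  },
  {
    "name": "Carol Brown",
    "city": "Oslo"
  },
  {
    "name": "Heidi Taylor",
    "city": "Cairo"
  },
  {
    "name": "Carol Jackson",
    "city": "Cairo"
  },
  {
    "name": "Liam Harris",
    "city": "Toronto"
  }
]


Counting 'city' values across 11 records:

  Cairo: 3 ###
  New York: 1 #
  Moscow: 1 #
  Vienna: 1 #
  Sydney: 1 #
  London: 1 #
  Rome: 1 #
  Oslo: 1 #
  Toronto: 1 #

Most common: Cairo (3 times)

Cairo (3 times)


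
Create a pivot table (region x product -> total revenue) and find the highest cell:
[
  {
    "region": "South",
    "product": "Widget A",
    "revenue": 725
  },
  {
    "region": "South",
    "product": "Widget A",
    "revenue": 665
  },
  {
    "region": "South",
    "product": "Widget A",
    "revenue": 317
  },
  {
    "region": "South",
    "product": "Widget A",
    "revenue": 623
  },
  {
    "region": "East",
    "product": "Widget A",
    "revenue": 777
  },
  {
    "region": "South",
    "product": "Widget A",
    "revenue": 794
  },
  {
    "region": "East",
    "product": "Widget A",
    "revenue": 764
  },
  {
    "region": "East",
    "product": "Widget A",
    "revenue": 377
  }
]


Pivot: region (rows) x product (columns) -> total revenue

     Widget A    
East          1918  
South         3124  

Highest: South / Widget A = $3124

South / Widget A = $3124


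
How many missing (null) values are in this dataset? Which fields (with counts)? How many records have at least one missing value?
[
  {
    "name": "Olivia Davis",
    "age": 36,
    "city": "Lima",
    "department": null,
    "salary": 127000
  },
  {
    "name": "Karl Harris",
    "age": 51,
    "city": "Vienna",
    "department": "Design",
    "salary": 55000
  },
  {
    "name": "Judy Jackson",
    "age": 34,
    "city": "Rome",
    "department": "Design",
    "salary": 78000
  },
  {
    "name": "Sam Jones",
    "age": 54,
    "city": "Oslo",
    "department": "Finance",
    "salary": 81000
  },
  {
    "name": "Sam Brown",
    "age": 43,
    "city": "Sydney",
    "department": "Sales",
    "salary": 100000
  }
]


Checking for missing (null) values in 5 records:

  Olivia Davis: department
  Karl Harris: complete
  Judy Jackson: complete
  Sam Jones: complete
  Sam Brown: complete

Per field:
  name: 0 missing
  age: 0 missing
  city: 0 missing
  department: 1 missing
  salary: 0 missing

Total missing values: 1
Records with any missing: 1

1 missing values (department: 1); 1 incomplete records


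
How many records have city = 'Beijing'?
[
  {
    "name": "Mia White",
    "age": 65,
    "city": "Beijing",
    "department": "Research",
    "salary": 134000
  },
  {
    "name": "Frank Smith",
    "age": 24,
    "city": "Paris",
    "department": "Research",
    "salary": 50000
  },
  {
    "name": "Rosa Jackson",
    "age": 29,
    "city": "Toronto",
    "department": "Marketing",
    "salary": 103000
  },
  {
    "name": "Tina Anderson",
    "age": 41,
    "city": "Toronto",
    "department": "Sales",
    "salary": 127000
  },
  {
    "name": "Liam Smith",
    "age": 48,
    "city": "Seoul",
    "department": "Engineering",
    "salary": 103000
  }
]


Data: 5 records
Condition: city = 'Beijing'

Checking each record:
  Mia White: Beijing MATCH
  Frank Smith: Paris
  Rosa Jackson: Toronto
  Tina Anderson: Toronto
  Liam Smith: Seoul

Count: 1

1


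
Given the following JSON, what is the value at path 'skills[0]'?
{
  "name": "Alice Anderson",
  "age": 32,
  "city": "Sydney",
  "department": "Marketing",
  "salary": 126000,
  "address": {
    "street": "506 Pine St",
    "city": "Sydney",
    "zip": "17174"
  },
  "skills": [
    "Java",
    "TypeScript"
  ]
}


Query: skills[0]
Path: skills -> first element
Value: Java

Java


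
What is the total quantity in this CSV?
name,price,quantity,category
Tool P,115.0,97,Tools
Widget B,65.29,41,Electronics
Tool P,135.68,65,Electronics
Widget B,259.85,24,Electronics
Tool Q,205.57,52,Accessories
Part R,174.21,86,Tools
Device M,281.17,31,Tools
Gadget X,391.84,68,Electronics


Computing total quantity:
Values: [97, 41, 65, 24, 52, 86, 31, 68]
Sum = 464

464


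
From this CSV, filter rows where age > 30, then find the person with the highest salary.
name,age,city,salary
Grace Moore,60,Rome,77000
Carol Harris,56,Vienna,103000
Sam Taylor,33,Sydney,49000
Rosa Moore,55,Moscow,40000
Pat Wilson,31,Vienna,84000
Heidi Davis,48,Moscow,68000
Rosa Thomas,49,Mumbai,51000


Filter: age > 30
Sort by: salary (descending)

Filtered records (7):
  Carol Harris, age 56, salary $103000
  Pat Wilson, age 31, salary $84000
  Grace Moore, age 60, salary $77000
  Heidi Davis, age 48, salary $68000
  Rosa Thomas, age 49, salary $51000
  Sam Taylor, age 33, salary $49000
  Rosa Moore, age 55, salary $40000

Highest salary: Carol Harris ($103000)

Carol Harris


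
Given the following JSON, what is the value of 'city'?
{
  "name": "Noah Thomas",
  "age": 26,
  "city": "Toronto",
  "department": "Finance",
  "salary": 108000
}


Looking up field 'city'
Value: Toronto

Toronto


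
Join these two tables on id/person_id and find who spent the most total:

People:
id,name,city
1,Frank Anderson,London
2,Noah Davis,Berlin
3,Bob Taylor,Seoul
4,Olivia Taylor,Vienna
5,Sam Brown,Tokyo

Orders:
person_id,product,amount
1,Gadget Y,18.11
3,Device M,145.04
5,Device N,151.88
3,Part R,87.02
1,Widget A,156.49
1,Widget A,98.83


Join on: people.id = orders.person_id

Joined rows:
  Frank Anderson (London) bought Gadget Y for $18.11
  Bob Taylor (Seoul) bought Device M for $145.04
  Sam Brown (Tokyo) bought Device N for $151.88
  Bob Taylor (Seoul) bought Part R for $87.02
  Frank Anderson (London) bought Widget A for $156.49
  Frank Anderson (London) bought Widget A for $98.83

Total per person:
  Frank Anderson: $273.43
  Bob Taylor: $232.06
  Sam Brown: $151.88

Top spender: Frank Anderson ($273.43)

Frank Anderson ($273.43)


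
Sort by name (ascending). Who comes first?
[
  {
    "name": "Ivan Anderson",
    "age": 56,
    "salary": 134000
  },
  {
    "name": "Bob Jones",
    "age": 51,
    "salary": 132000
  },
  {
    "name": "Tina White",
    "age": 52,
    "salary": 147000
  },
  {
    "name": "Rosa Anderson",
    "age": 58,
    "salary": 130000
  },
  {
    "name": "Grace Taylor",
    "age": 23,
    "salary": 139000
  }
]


Sort by: name (ascending)

Sorted order:
  1. Bob Jones (name = Bob Jones)
  2. Grace Taylor (name = Grace Taylor)
  3. Ivan Anderson (name = Ivan Anderson)
  4. Rosa Anderson (name = Rosa Anderson)
  5. Tina White (name = Tina White)

First: Bob Jones

Bob Jones


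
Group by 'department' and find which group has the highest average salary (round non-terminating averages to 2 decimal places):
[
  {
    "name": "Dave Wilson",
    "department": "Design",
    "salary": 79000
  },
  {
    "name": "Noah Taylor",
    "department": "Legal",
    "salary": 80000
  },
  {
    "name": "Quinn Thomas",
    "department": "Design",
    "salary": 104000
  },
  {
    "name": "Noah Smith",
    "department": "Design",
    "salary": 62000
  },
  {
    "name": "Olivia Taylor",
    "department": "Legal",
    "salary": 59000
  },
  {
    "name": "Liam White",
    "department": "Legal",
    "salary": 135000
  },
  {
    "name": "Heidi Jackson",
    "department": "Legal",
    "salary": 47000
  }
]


Group by: department

Groups:
  Design: 3 people, avg salary = 245000/3 ≈ $81666.67
  Legal: 4 people, avg salary = 321000/4 = $80250

Highest average salary: Design (≈$81666.67)

Design (≈$81666.67)


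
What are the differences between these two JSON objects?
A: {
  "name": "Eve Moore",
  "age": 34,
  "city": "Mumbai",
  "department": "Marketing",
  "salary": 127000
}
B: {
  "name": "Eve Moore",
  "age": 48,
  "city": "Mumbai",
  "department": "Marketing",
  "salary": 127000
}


Comparing each field (in key order):
  name: same
  age: DIFFERENT
  city: same
  department: same
  salary: same
Differences:
  age: 34 -> 48

1 field(s) changed

1 change: age


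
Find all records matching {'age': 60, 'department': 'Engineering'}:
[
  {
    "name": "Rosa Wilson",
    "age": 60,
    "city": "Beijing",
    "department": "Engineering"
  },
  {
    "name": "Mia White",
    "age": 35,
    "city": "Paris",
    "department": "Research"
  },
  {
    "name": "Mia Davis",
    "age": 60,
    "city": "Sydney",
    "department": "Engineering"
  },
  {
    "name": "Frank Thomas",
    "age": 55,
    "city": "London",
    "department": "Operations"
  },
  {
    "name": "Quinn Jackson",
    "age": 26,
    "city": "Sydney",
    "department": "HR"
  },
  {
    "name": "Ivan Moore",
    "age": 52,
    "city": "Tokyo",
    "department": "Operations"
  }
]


Search criteria: {'age': 60, 'department': 'Engineering'}

Checking 6 records:
  Rosa Wilson: {age: 60, department: Engineering} <-- MATCH
  Mia White: {age: 35, department: Research}
  Mia Davis: {age: 60, department: Engineering} <-- MATCH
  Frank Thomas: {age: 55, department: Operations}
  Quinn Jackson: {age: 26, department: HR}
  Ivan Moore: {age: 52, department: Operations}

Matches: ["Rosa Wilson", "Mia Davis"]

["Rosa Wilson", "Mia Davis"]


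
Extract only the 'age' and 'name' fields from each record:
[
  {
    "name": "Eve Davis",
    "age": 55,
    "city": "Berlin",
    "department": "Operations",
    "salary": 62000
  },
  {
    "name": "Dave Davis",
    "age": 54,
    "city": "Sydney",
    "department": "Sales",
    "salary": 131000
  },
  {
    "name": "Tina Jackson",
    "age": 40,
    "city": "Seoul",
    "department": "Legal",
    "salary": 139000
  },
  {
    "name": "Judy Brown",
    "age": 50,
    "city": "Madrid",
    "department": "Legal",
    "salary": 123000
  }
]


Original: 4 records with fields: name, age, city, department, salary
Keep: ['age', 'name']
Drop: ['city', 'department', 'salary']
Result: 4 records, 2 fields each

[
  {
    "age": 55,
    "name": "Eve Davis"
  },
  {
    "age": 54,
    "name": "Dave Davis"
  },
  {
    "age": 40,
    "name": "Tina Jackson"
  },
  {
    "age": 50,
    "name": "Judy Brown"
  }
]


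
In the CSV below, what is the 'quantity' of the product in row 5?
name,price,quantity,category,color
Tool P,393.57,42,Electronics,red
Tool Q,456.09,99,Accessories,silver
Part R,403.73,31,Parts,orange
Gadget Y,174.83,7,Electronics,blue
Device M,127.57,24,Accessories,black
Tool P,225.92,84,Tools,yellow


Query: Row 5 ('Device M'), column 'quantity'
Value: 24

24


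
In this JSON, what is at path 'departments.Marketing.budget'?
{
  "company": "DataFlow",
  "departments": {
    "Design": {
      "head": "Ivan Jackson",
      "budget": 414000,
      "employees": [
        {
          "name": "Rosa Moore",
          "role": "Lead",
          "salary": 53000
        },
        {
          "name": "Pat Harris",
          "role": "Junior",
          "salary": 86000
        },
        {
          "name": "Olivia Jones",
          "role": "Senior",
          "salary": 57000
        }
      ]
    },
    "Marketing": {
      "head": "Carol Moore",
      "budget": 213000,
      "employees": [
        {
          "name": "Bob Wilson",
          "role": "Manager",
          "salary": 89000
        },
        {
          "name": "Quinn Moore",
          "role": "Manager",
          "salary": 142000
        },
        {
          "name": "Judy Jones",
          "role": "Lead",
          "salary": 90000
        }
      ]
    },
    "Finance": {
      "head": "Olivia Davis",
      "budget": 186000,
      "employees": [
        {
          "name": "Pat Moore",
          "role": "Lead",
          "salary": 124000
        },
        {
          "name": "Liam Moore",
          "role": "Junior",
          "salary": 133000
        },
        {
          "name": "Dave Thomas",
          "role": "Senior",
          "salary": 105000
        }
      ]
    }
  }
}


Path: departments.Marketing.budget

Navigate:
  -> departments
  -> Marketing
  -> budget = 213000

213000


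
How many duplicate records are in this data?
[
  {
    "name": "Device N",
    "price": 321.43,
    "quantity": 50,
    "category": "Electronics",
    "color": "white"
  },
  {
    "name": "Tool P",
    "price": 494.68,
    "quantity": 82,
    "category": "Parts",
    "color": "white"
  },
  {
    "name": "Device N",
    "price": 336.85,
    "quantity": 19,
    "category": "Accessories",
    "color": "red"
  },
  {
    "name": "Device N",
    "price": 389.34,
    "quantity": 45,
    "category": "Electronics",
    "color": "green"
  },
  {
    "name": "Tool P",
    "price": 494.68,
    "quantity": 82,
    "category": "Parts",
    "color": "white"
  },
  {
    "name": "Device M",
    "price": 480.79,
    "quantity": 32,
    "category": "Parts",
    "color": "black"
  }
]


Checking 6 records for duplicates:

  Row 1: Device N ($321.43, qty 50)
  Row 2: Tool P ($494.68, qty 82)
  Row 3: Device N ($336.85, qty 19)
  Row 4: Device N ($389.34, qty 45)
  Row 5: Tool P ($494.68, qty 82) <-- DUPLICATE
  Row 6: Device M ($480.79, qty 32)

Duplicates found: 1
Unique records: 5

1 duplicates, 5 unique


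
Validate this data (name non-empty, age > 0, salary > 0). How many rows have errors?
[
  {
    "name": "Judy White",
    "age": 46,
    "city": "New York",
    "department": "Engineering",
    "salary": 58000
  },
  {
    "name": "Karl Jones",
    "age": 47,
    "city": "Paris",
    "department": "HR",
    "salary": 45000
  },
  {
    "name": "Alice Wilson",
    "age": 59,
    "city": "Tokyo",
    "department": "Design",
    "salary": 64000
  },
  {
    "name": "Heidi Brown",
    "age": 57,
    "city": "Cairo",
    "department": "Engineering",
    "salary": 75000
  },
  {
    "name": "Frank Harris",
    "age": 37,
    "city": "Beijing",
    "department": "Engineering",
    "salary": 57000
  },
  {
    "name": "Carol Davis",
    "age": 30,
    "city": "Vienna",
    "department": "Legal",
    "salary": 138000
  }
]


Validating 6 records:
Rules: name non-empty, age > 0, salary > 0

  Row 1 (Judy White): OK
  Row 2 (Karl Jones): OK
  Row 3 (Alice Wilson): OK
  Row 4 (Heidi Brown): OK
  Row 5 (Frank Harris): OK
  Row 6 (Carol Davis): OK

Total errors: 0

0 errors


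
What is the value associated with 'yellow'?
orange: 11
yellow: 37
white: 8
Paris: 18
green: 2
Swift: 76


Looking up key 'yellow'
Value: 37

37


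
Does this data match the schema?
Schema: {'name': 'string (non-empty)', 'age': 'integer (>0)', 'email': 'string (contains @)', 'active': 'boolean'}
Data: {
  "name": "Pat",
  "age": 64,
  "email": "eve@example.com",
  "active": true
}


Validating each field against schema:
  name: OK (non-empty string)
  age: OK (positive integer)
  email: OK (string with @)
  active: OK (boolean)

Result: VALID

VALID


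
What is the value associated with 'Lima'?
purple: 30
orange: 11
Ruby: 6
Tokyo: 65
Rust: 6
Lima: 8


Looking up key 'Lima'
Value: 8

8


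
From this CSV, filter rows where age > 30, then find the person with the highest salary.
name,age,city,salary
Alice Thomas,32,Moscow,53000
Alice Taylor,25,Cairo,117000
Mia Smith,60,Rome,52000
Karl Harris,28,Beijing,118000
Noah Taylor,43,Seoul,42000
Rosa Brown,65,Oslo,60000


Filter: age > 30
Sort by: salary (descending)

Filtered records (4):
  Rosa Brown, age 65, salary $60000
  Alice Thomas, age 32, salary $53000
  Mia Smith, age 60, salary $52000
  Noah Taylor, age 43, salary $42000

Highest salary: Rosa Brown ($60000)

Rosa Brown


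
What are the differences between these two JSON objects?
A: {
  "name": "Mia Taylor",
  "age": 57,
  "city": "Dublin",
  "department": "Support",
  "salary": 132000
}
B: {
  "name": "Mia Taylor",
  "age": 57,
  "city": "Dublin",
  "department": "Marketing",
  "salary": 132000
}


Comparing each field (in key order):
  name: same
  age: same
  city: same
  department: DIFFERENT
  salary: same
Differences:
  department: Support -> Marketing

1 field(s) changed

1 change: department


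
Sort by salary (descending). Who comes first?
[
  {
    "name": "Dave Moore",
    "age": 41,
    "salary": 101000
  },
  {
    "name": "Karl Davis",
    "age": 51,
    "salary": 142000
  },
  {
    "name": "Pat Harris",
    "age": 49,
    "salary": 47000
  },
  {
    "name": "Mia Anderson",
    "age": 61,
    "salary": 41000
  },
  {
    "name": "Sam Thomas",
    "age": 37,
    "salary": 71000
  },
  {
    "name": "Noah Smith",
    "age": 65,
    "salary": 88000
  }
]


Sort by: salary (descending)

Sorted order:
  1. Karl Davis (salary = 142000)
  2. Dave Moore (salary = 101000)
  3. Noah Smith (salary = 88000)
  4. Sam Thomas (salary = 71000)
  5. Pat Harris (salary = 47000)
  6. Mia Anderson (salary = 41000)

First: Karl Davis

Karl Davis


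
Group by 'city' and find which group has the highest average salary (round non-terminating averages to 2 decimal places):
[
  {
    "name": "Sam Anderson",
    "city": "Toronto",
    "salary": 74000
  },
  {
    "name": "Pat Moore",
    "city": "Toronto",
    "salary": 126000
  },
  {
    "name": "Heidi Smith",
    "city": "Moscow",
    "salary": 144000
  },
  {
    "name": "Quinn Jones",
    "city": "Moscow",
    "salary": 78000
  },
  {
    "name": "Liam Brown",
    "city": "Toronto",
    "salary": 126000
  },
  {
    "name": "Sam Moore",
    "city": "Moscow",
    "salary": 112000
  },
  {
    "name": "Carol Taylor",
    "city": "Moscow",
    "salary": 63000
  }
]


Group by: city

Groups:
  Moscow: 4 people, avg salary = 397000/4 = $99250
  Toronto: 3 people, avg salary = 326000/3 ≈ $108666.67

Highest average salary: Toronto (≈$108666.67)

Toronto (≈$108666.67)


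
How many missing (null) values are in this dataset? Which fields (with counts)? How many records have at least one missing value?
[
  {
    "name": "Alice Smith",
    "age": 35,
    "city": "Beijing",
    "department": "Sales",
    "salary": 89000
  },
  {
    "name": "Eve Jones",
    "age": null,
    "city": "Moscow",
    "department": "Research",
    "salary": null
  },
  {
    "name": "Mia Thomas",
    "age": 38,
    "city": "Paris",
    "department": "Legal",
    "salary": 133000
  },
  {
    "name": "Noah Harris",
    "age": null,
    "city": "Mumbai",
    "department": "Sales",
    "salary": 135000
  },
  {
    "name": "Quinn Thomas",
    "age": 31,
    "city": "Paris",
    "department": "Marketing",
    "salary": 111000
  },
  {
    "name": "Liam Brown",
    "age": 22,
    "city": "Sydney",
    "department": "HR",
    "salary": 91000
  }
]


Checking for missing (null) values in 6 records:

  Alice Smith: complete
  Eve Jones: age, salary
  Mia Thomas: complete
  Noah Harris: age
  Quinn Thomas: complete
  Liam Brown: complete

Per field:
  name: 0 missing
  age: 2 missing
  city: 0 missing
  department: 0 missing
  salary: 1 missing

Total missing values: 3
Records with any missing: 2

3 missing values (age: 2, salary: 1); 2 incomplete records


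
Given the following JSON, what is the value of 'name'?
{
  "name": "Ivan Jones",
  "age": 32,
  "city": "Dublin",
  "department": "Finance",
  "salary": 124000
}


Looking up field 'name'
Value: Ivan Jones

Ivan Jones


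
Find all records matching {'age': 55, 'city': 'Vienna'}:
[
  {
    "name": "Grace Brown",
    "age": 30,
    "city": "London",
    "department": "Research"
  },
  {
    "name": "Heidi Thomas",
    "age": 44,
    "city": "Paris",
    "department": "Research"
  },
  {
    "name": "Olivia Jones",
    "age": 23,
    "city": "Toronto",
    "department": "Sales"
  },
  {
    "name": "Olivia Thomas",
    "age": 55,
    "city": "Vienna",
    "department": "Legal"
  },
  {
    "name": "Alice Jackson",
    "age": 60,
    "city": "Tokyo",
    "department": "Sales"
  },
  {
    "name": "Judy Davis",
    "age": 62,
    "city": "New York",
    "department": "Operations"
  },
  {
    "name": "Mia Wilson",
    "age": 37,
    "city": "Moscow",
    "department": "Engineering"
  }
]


Search criteria: {'age': 55, 'city': 'Vienna'}

Checking 7 records:
  Grace Brown: {age: 30, city: London}
  Heidi Thomas: {age: 44, city: Paris}
  Olivia Jones: {age: 23, city: Toronto}
  Olivia Thomas: {age: 55, city: Vienna} <-- MATCH
  Alice Jackson: {age: 60, city: Tokyo}
  Judy Davis: {age: 62, city: New York}
  Mia Wilson: {age: 37, city: Moscow}

Matches: ["Olivia Thomas"]

["Olivia Thomas"]


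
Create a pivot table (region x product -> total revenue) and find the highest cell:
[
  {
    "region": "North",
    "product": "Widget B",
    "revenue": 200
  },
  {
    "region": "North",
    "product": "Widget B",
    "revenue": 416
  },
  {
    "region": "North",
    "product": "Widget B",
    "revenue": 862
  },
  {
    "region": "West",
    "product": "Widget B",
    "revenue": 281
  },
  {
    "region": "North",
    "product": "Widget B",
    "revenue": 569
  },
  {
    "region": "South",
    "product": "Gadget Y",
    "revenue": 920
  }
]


Pivot: region (rows) x product (columns) -> total revenue

     Gadget Y      Widget B    
North            0          2047  
South          920             0  
West             0           281  

Highest: North / Widget B = $2047

North / Widget B = $2047


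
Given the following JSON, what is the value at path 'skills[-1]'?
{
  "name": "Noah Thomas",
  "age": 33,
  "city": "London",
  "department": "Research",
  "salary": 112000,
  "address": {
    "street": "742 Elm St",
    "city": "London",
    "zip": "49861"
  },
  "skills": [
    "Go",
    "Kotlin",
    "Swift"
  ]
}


Query: skills[-1]
Path: skills -> last element
Value: Swift

Swift


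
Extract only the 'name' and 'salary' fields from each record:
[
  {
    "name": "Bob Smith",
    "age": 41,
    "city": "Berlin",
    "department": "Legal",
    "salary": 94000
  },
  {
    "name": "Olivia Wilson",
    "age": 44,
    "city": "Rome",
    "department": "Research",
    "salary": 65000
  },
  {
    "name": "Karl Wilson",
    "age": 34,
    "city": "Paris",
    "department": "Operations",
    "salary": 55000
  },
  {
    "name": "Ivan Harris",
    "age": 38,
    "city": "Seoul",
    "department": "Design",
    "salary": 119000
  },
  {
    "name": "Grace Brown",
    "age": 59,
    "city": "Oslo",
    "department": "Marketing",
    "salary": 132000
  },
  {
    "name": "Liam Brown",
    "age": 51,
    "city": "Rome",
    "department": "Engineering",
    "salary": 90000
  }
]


Original: 6 records with fields: name, age, city, department, salary
Keep: ['name', 'salary']
Drop: ['age', 'city', 'department']
Result: 6 records, 2 fields each

[
  {
    "name": "Bob Smith",
    "salary": 94000
  },
  {
    "name": "Olivia Wilson",
    "salary": 65000
  },
  {
    "name": "Karl Wilson",
    "salary": 55000
  },
  {
    "name": "Ivan Harris",
    "salary": 119000
  },
  {
    "name": "Grace Brown",
    "salary": 132000
  },
  {
    "name": "Liam Brown",
    "salary": 90000
  }
]


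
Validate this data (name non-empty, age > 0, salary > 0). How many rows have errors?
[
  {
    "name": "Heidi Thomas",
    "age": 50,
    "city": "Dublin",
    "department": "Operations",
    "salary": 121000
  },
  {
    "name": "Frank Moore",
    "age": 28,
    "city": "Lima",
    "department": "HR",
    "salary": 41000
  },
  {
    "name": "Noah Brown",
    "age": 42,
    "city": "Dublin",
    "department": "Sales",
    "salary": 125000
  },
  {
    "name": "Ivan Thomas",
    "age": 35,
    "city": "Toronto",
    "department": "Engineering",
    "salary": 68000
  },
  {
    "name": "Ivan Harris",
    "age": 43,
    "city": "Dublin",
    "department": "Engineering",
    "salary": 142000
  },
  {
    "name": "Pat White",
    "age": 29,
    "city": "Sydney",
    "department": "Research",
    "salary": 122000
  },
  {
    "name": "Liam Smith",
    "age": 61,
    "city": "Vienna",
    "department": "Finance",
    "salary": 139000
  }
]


Validating 7 records:
Rules: name non-empty, age > 0, salary > 0

  Row 1 (Heidi Thomas): OK
  Row 2 (Frank Moore): OK
  Row 3 (Noah Brown): OK
  Row 4 (Ivan Thomas): OK
  Row 5 (Ivan Harris): OK
  Row 6 (Pat White): OK
  Row 7 (Liam Smith): OK

Total errors: 0

0 errors


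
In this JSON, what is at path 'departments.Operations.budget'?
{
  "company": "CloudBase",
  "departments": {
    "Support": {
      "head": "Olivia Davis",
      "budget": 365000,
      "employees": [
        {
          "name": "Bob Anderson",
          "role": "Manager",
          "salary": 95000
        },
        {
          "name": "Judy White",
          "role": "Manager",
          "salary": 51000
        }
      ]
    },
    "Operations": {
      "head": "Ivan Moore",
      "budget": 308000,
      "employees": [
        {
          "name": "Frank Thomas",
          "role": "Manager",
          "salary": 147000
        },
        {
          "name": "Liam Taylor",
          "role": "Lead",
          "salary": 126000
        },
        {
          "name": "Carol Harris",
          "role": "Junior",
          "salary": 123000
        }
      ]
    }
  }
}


Path: departments.Operations.budget

Navigate:
  -> departments
  -> Operations
  -> budget = 308000

308000


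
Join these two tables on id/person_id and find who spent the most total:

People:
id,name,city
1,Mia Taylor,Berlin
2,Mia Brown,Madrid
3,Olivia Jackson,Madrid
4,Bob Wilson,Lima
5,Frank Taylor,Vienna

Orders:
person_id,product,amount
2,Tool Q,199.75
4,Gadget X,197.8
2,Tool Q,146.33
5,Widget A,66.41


Join on: people.id = orders.person_id

Joined rows:
  Mia Brown (Madrid) bought Tool Q for $199.75
  Bob Wilson (Lima) bought Gadget X for $197.8
  Mia Brown (Madrid) bought Tool Q for $146.33
  Frank Taylor (Vienna) bought Widget A for $66.41

Total per person:
  Mia Brown: $346.08
  Bob Wilson: $197.80
  Frank Taylor: $66.41

Top spender: Mia Brown ($346.08)

Mia Brown ($346.08)


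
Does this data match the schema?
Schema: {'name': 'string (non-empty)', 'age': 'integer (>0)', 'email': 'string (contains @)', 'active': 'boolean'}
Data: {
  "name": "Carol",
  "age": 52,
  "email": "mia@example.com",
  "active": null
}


Validating each field against schema:
  name: OK (non-empty string)
  age: OK (positive integer)
  email: OK (string with @)
  active: FAIL (null is not a boolean)

Result: INVALID (1 error: active)

INVALID (1 error: active)


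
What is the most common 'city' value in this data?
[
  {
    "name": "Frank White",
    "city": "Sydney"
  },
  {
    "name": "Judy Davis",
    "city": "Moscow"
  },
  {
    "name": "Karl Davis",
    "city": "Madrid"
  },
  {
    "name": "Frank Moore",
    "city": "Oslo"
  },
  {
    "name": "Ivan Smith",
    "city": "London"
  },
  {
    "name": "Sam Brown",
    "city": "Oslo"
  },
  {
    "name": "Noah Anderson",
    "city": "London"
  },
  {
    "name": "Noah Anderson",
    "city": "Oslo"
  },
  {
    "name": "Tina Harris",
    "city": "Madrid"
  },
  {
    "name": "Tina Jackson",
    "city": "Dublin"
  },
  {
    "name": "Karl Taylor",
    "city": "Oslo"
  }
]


Counting 'city' values across 11 records:

  Oslo: 4 ####
  Madrid: 2 ##
  London: 2 ##
  Sydney: 1 #
  Moscow: 1 #
  Dublin: 1 #

Most common: Oslo (4 times)

Oslo (4 times)


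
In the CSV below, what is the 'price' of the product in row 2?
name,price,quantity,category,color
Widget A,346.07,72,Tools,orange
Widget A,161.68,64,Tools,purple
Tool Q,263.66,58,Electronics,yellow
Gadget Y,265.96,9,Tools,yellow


Query: Row 2 ('Widget A'), column 'price'
Value: 161.68

161.68


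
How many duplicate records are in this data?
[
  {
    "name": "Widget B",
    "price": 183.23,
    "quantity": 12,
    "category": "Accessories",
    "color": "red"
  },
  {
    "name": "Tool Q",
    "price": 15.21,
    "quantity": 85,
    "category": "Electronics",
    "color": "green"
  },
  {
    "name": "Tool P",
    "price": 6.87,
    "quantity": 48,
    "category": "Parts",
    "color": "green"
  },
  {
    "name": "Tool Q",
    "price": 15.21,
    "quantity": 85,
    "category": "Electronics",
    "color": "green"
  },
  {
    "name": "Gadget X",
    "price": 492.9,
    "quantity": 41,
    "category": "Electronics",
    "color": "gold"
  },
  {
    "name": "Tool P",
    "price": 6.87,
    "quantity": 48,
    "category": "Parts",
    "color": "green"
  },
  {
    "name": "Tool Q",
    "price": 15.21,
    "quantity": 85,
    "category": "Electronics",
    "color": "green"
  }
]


Checking 7 records for duplicates:

  Row 1: Widget B ($183.23, qty 12)
  Row 2: Tool Q ($15.21, qty 85)
  Row 3: Tool P ($6.87, qty 48)
  Row 4: Tool Q ($15.21, qty 85) <-- DUPLICATE
  Row 5: Gadget X ($492.9, qty 41)
  Row 6: Tool P ($6.87, qty 48) <-- DUPLICATE
  Row 7: Tool Q ($15.21, qty 85) <-- DUPLICATE

Duplicates found: 3
Unique records: 4

3 duplicates, 4 unique


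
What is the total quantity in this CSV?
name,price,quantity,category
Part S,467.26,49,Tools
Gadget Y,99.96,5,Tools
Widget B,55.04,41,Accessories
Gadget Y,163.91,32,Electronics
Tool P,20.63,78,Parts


Computing total quantity:
Values: [49, 5, 41, 32, 78]
Sum = 205

205


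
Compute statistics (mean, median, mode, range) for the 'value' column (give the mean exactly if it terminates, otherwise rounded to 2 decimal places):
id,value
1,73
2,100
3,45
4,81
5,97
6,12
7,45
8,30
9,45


Data: [73, 100, 45, 81, 97, 12, 45, 30, 45]
Count: 9
Sum: 528
Mean: 528/9 ≈ 58.67 (rounded to 2 decimal places)
Sorted: [12, 30, 45, 45, 45, 73, 81, 97, 100]
Median: 45.0
Mode: 45 (3 times)
Range: 100 - 12 = 88
Min: 12, Max: 100

mean≈58.67, median=45.0, mode=45, range=88


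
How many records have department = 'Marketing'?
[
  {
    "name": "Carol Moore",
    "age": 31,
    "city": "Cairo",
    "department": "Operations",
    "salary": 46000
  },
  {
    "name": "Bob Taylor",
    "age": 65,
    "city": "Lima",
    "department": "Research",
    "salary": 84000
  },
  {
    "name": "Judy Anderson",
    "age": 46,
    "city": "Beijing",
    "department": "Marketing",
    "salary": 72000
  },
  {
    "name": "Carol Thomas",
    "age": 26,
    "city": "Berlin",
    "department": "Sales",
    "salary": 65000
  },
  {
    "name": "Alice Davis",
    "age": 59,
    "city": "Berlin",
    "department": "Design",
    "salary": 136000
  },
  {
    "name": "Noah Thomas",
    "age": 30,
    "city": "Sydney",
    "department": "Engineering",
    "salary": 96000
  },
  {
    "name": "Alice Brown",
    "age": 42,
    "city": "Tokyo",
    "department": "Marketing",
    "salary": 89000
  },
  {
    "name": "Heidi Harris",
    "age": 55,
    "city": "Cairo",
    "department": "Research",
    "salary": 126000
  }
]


Data: 8 records
Condition: department = 'Marketing'

Checking each record:
  Carol Moore: Operations
  Bob Taylor: Research
  Judy Anderson: Marketing MATCH
  Carol Thomas: Sales
  Alice Davis: Design
  Noah Thomas: Engineering
  Alice Brown: Marketing MATCH
  Heidi Harris: Research

Count: 2

2
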